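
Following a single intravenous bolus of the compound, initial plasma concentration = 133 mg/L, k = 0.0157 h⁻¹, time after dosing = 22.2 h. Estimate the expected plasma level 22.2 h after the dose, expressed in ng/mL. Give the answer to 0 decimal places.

93860 ng/mL

C = C₀ · e^(−k·t) = 133.0 × e^(−0.01570 × 22.2)
  = 133.0 × 0.7057 = 93.86 mg/L
Convert: 93.86 mg/L × 1000 = 93860 ng/mL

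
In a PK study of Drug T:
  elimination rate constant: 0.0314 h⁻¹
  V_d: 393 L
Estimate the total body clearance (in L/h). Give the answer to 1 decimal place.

CL = k × Vd = 0.0314 × 393 = 12.34 L/h

12.3 L/h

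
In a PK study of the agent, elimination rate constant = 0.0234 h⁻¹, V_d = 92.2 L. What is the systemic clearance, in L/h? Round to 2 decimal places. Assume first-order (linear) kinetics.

2.16 L/h

CL = k × Vd = 0.0234 × 92.2 = 2.157 L/h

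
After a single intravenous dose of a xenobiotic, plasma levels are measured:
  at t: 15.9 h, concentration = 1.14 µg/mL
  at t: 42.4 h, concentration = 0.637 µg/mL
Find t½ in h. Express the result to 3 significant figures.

k = ln(C₁/C₂) / (t₂ − t₁) = ln(1.14/0.637) / (42.4 − 15.9)
  = 0.5820 / 26.50 = 0.02196 h⁻¹
t½ = ln2 / k = 0.693147 / 0.02196 = 31.56 h

31.6 h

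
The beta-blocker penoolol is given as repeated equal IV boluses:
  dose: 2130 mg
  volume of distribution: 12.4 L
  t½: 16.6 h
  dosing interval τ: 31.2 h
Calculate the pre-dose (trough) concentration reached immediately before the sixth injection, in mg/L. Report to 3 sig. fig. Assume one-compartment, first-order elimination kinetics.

64.0 mg/L

C₀ per dose = Dose / Vd = 2130 / 12.4 = 171.8 mg/L
k = ln2 / t½ = 0.693147 / 16.6 = 0.04176 h⁻¹
Fraction remaining after one interval: r = e^(−kτ) = e^(−0.04176 × 31.2) = 0.2717
Before dose 6, 5 doses have been given (aged 1τ, 2τ, 3τ, 4τ, 5τ).
C_trough = C₀ × (r + r² + … + r^5) = C₀ × r(1−r^5)/(1−r)
        = 171.8 × 0.2717 × (1 − 0.001481) / (1 − 0.2717) = 64.00 mg/L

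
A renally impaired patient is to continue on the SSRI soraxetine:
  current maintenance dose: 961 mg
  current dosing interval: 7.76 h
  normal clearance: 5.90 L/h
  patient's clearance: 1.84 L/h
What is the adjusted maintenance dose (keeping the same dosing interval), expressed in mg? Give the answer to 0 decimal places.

To keep the same average steady-state level, dosing rate must scale with clearance.
CL ratio = 1.84 / 5.90 = 0.3119
New dose (same interval) = 961 × 0.3119 = 299.7 mg

300 mg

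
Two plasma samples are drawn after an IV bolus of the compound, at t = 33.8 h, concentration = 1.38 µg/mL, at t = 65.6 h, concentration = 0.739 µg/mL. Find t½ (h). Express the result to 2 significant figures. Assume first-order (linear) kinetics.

35 h

k = ln(C₁/C₂) / (t₂ − t₁) = ln(1.38/0.739) / (65.6 − 33.8)
  = 0.6245 / 31.80 = 0.01964 h⁻¹
t½ = ln2 / k = 0.693147 / 0.01964 = 35.29 h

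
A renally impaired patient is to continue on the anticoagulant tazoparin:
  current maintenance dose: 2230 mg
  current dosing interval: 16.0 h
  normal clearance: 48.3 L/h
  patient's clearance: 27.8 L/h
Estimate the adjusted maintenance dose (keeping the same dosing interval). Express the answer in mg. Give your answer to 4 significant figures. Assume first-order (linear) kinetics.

1284 mg

To keep the same average steady-state level, dosing rate must scale with clearance.
CL ratio = 27.8 / 48.3 = 0.5756
New dose (same interval) = 2230 × 0.5756 = 1284 mg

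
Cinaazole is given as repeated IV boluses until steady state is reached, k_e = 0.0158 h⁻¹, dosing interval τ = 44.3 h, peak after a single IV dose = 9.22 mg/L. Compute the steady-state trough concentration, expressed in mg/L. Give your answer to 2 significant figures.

e^(−kτ) = e^(−0.01580 × 44.3) = 0.4966
Accumulation ratio R = 1 / (1 − e^(−kτ)) = 1 / (1 − 0.4966) = 1.986
Steady-state trough = C₀ × R × e^(−kτ) = 9.22 × 1.986 × 0.4966 = 9.093 mg/L

9.1 mg/L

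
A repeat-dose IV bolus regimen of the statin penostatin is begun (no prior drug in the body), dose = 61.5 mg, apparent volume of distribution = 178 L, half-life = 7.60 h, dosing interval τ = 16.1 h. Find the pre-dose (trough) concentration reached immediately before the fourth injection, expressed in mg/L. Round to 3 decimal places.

0.102 mg/L

C₀ per dose = Dose / Vd = 61.5 / 178 = 0.3455 mg/L
k = ln2 / t½ = 0.693147 / 7.60 = 0.09120 h⁻¹
Fraction remaining after one interval: r = e^(−kτ) = e^(−0.09120 × 16.1) = 0.2303
Before dose 4, 3 doses have been given (aged 1τ, 2τ, 3τ).
C_trough = C₀ × (r + r² + … + r^3) = C₀ × r(1−r^3)/(1−r)
        = 0.3455 × 0.2303 × (1 − 0.01221) / (1 − 0.2303) = 0.1021 mg/L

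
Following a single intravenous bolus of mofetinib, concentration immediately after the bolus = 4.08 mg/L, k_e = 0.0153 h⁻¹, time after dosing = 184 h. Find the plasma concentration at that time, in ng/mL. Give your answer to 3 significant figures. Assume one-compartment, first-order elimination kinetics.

244 ng/mL

C = C₀ · e^(−k·t) = 4.080 × e^(−0.01530 × 184)
  = 4.080 × 0.05989 = 0.2444 mg/L
Convert: 0.2444 mg/L × 1000 = 244.4 ng/mL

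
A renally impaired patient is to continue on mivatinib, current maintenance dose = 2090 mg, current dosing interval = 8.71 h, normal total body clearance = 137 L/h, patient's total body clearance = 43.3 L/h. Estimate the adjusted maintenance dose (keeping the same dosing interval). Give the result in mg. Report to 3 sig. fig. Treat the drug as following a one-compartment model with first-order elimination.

661 mg

To keep the same average steady-state level, dosing rate must scale with clearance.
CL ratio = 43.3 / 137 = 0.3161
New dose (same interval) = 2090 × 0.3161 = 660.6 mg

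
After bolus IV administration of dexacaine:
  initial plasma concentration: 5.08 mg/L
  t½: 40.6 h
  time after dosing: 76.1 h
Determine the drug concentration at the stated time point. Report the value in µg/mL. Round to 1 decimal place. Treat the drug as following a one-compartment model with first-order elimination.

1.4 µg/mL

k = ln2 / t½ = 0.693147 / 40.6 = 0.01707 h⁻¹
C = C₀ · e^(−k·t) = 5.080 × e^(−0.01707 × 76.1)
  = 5.080 × 0.2728 = 1.386 mg/L
(1.386 mg/L = 1.386 µg/mL)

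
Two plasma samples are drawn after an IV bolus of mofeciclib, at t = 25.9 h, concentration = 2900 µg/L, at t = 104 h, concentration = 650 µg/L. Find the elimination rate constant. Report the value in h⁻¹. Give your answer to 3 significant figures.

k = ln(C₁/C₂) / (t₂ − t₁) = ln(2900/650) / (104 − 25.9)
  = 1.495 / 78.10 = 0.01914 h⁻¹

0.0191 h⁻¹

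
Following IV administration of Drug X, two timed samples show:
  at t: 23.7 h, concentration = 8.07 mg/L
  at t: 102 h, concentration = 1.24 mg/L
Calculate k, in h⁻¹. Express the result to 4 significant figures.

0.02392 h⁻¹

k = ln(C₁/C₂) / (t₂ − t₁) = ln(8.07/1.24) / (102 − 23.7)
  = 1.873 / 78.30 = 0.02392 h⁻¹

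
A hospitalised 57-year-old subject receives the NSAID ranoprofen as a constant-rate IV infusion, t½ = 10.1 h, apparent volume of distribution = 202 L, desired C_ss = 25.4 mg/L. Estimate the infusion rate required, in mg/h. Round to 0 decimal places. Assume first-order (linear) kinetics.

352 mg/h

k = ln2 / t½ = 0.693147 / 10.1 = 0.06863 h⁻¹
CL = k × Vd = 0.06863 × 202 = 13.86 L/h
At steady state, infusion rate R₀ = Css × CL = 25.4 × 13.86 = 352.0 mg/h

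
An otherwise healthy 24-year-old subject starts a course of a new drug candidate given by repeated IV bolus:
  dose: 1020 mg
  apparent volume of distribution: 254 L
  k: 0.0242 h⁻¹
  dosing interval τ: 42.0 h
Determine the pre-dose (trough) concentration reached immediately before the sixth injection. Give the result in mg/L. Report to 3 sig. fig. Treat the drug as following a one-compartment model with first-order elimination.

2.26 mg/L

C₀ per dose = Dose / Vd = 1020 / 254 = 4.016 mg/L
Fraction remaining after one interval: r = e^(−kτ) = e^(−0.02420 × 42.0) = 0.3619
Before dose 6, 5 doses have been given (aged 1τ, 2τ, 3τ, 4τ, 5τ).
C_trough = C₀ × (r + r² + … + r^5) = C₀ × r(1−r^5)/(1−r)
        = 4.016 × 0.3619 × (1 − 0.006208) / (1 − 0.3619) = 2.264 mg/L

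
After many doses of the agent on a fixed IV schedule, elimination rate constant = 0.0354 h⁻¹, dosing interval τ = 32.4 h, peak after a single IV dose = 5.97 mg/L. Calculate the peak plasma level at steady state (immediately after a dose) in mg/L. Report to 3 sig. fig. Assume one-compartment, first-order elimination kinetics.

e^(−kτ) = e^(−0.03540 × 32.4) = 0.3176
Accumulation ratio R = 1 / (1 − e^(−kτ)) = 1 / (1 − 0.3176) = 1.465
Steady-state peak = C₀ × R = 5.97 × 1.465 = 8.746 mg/L

8.75 mg/L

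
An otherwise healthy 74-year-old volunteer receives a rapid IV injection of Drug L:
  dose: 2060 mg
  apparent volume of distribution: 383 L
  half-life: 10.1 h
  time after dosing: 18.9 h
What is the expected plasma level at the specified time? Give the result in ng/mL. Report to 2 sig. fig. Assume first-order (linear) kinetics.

1500 ng/mL

C₀ = Dose / Vd = 2060 / 383 = 5.379 mg/L
k = ln2 / t½ = 0.693147 / 10.1 = 0.06863 h⁻¹
C = C₀ · e^(−k·t) = 5.379 × e^(−0.06863 × 18.9)
  = 5.379 × 0.2733 = 1.470 mg/L
Convert: 1.470 mg/L × 1000 = 1470 ng/mL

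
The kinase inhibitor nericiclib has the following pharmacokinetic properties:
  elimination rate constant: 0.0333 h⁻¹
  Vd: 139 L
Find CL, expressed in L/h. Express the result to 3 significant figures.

4.63 L/h

CL = k × Vd = 0.0333 × 139 = 4.629 L/h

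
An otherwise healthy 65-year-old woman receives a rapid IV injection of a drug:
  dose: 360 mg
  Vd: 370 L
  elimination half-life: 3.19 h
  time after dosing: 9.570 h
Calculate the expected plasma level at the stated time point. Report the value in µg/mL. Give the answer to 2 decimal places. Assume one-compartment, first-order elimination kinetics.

0.12 µg/mL

C₀ = Dose / Vd = 360.0 / 370 = 0.9730 mg/L
k = ln2 / t½ = 0.693147 / 3.19 = 0.2173 h⁻¹
t / t½ = 9.570 / 3.19 = 3 half-lives
C = C₀ × (1/2)^3 = 0.9730 × 0.1250 = 0.1216 mg/L
(0.1216 mg/L = 0.1216 µg/mL)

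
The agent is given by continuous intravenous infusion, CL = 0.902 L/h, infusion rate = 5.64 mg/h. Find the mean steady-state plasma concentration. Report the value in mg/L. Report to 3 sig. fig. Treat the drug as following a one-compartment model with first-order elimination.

At steady state Css = R₀ / CL = 5.64 / 0.9020 = 6.253 mg/L

6.25 mg/L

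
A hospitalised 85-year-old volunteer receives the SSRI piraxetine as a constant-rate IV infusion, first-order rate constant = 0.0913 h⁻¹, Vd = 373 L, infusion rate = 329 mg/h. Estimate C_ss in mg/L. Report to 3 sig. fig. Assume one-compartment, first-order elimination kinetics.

9.66 mg/L

CL = k × Vd = 0.09130 × 373 = 34.05 L/h
At steady state Css = R₀ / CL = 329 / 34.05 = 9.662 mg/L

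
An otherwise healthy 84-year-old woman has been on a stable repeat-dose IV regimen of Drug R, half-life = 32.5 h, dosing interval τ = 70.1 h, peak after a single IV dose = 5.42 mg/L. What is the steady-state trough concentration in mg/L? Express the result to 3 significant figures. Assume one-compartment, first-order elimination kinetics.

k = ln2 / t½ = 0.693147 / 32.5 = 0.02133 h⁻¹
e^(−kτ) = e^(−0.02133 × 70.1) = 0.2242
Accumulation ratio R = 1 / (1 − e^(−kτ)) = 1 / (1 − 0.2242) = 1.289
Steady-state trough = C₀ × R × e^(−kτ) = 5.42 × 1.289 × 0.2242 = 1.566 mg/L

1.57 mg/L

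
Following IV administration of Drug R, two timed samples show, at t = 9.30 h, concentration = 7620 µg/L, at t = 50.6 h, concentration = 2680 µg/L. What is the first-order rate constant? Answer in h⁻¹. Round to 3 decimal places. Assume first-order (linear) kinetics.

k = ln(C₁/C₂) / (t₂ − t₁) = ln(7620/2680) / (50.6 − 9.30)
  = 1.045 / 41.30 = 0.02530 h⁻¹

0.025 h⁻¹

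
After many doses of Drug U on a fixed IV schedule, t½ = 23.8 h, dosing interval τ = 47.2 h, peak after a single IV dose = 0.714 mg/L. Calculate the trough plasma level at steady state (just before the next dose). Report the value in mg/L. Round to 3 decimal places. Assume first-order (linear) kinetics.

0.242 mg/L

k = ln2 / t½ = 0.693147 / 23.8 = 0.02912 h⁻¹
e^(−kτ) = e^(−0.02912 × 47.2) = 0.2530
Accumulation ratio R = 1 / (1 − e^(−kτ)) = 1 / (1 − 0.2530) = 1.339
Steady-state trough = C₀ × R × e^(−kτ) = 0.714 × 1.339 × 0.2530 = 0.2419 mg/L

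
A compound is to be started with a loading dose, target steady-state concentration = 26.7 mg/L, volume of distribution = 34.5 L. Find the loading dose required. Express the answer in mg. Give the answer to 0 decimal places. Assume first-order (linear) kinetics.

921 mg

LD = Css × Vd = 26.7 × 34.5 = 921.2 mg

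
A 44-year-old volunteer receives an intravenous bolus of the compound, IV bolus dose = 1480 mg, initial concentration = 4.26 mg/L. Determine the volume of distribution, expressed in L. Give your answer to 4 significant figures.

Vd = Dose / C₀ = 1480 / 4.26 = 347.4 L

347.4 L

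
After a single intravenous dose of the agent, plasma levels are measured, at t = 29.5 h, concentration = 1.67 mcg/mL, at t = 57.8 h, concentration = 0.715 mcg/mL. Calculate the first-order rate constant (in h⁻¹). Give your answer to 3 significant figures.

0.0300 h⁻¹

k = ln(C₁/C₂) / (t₂ − t₁) = ln(1.67/0.715) / (57.8 − 29.5)
  = 0.8483 / 28.30 = 0.02998 h⁻¹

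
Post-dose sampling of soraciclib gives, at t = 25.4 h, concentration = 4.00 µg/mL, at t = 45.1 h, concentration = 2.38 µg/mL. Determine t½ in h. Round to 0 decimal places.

k = ln(C₁/C₂) / (t₂ − t₁) = ln(4.00/2.38) / (45.1 − 25.4)
  = 0.5192 / 19.70 = 0.02636 h⁻¹
t½ = ln2 / k = 0.693147 / 0.02636 = 26.30 h

26 h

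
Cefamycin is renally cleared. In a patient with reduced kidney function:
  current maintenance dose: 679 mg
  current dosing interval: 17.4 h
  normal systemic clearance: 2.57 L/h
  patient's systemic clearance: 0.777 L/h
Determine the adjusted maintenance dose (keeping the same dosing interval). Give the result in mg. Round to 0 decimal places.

205 mg

To keep the same average steady-state level, dosing rate must scale with clearance.
CL ratio = 0.777 / 2.57 = 0.3023
New dose (same interval) = 679 × 0.3023 = 205.3 mg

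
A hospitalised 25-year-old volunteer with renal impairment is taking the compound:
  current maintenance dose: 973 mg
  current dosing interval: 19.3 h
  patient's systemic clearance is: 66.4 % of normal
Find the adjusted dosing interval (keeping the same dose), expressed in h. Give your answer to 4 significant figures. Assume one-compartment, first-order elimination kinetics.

To keep the same average steady-state level, dosing rate must scale with clearance.
CL ratio = 66.4 / 100 = 0.6640
New interval (same dose) = 19.3 / 0.6640 = 29.07 h

29.07 h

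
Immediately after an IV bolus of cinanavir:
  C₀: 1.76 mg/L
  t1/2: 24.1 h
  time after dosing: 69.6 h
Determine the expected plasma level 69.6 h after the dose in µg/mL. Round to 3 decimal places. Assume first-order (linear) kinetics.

k = ln2 / t½ = 0.693147 / 24.1 = 0.02876 h⁻¹
C = C₀ · e^(−k·t) = 1.760 × e^(−0.02876 × 69.6)
  = 1.760 × 0.1351 = 0.2378 mg/L
(0.2378 mg/L = 0.2378 µg/mL)

0.238 µg/mL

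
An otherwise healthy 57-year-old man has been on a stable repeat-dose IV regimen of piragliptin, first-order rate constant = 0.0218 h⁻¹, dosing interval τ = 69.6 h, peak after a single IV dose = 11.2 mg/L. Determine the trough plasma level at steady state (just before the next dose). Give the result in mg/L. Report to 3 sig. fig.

e^(−kτ) = e^(−0.02180 × 69.6) = 0.2193
Accumulation ratio R = 1 / (1 − e^(−kτ)) = 1 / (1 − 0.2193) = 1.281
Steady-state trough = C₀ × R × e^(−kτ) = 11.2 × 1.281 × 0.2193 = 3.146 mg/L

3.15 mg/L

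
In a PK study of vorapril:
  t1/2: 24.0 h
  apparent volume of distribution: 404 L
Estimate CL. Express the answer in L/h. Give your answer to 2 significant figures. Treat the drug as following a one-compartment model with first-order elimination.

k = ln2 / t½ = 0.693147 / 24.0 = 0.02888 h⁻¹
CL = k × Vd = 0.02888 × 404 = 11.67 L/h

12 L/h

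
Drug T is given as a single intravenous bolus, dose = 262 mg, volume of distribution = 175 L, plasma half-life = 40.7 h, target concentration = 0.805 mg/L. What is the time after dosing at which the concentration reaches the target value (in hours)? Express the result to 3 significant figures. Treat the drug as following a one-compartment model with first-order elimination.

C₀ = Dose / Vd = 262.0 / 175 = 1.497 mg/L
k = ln2 / t½ = 0.693147 / 40.7 = 0.01703 h⁻¹
t = ln(C₀ / C) / k = ln(1.497 / 0.805) / 0.01703
  = ln(1.860) / 0.01703 = 0.6206 / 0.01703 = 36.44 h

36.4 h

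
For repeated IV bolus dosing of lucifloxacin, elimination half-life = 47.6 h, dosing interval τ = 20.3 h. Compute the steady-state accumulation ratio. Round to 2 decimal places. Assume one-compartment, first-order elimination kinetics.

3.91

k = ln2 / t½ = 0.693147 / 47.6 = 0.01456 h⁻¹
e^(−kτ) = e^(−0.01456 × 20.3) = 0.7441
Accumulation ratio R = 1 / (1 − e^(−kτ)) = 1 / (1 − 0.7441) = 3.908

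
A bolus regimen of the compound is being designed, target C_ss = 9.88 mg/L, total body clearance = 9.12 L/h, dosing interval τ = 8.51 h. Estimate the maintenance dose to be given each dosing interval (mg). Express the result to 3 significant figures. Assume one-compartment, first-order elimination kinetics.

767 mg

At steady state, Dose/τ = Css × CL.
Dose = Css × CL × τ = 9.88 × 9.120 × 8.51 = 766.8 mg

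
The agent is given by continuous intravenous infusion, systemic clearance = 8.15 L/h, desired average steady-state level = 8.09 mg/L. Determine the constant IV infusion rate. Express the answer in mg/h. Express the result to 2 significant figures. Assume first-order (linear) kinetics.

66 mg/h

At steady state, infusion rate R₀ = Css × CL = 8.09 × 8.150 = 65.93 mg/h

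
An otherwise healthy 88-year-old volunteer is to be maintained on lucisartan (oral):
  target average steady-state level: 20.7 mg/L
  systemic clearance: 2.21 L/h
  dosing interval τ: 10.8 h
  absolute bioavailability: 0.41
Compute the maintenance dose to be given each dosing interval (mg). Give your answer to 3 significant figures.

At steady state, F × (Dose/τ) = Css × CL.
Dose = Css × CL × τ / F = 20.7 × 2.210 × 10.8 / 0.41 = 1205 mg

1210 mg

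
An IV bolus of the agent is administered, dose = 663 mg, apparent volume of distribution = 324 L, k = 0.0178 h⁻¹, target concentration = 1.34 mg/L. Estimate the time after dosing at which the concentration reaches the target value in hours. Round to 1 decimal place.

23.8 h

C₀ = Dose / Vd = 663.0 / 324 = 2.046 mg/L
t = ln(C₀ / C) / k = ln(2.046 / 1.34) / 0.01780
  = ln(1.527) / 0.01780 = 0.4233 / 0.01780 = 23.78 h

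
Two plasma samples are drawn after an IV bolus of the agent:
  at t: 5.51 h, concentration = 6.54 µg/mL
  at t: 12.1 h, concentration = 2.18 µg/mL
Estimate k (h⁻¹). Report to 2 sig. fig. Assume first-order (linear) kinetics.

k = ln(C₁/C₂) / (t₂ − t₁) = ln(6.54/2.18) / (12.1 − 5.51)
  = 1.099 / 6.590 = 0.1668 h⁻¹

0.17 h⁻¹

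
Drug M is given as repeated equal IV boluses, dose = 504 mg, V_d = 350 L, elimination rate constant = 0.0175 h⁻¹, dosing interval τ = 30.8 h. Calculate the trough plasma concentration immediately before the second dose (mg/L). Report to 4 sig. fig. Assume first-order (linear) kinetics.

C₀ per dose = Dose / Vd = 504 / 350 = 1.440 mg/L
Fraction remaining after one interval: r = e^(−kτ) = e^(−0.01750 × 30.8) = 0.5833
Before dose 2, 1 dose has been given (aged 1τ).
C_trough = C₀ × r = 1.440 × 0.5833 = 0.8400 mg/L

0.8400 mg/L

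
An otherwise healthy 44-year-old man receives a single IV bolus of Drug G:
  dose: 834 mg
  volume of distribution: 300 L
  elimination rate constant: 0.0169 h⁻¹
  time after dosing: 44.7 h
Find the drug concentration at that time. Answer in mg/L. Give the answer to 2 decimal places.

1.31 mg/L

C₀ = Dose / Vd = 834.0 / 300 = 2.780 mg/L
C = C₀ · e^(−k·t) = 2.780 × e^(−0.01690 × 44.7)
  = 2.780 × 0.4698 = 1.306 mg/L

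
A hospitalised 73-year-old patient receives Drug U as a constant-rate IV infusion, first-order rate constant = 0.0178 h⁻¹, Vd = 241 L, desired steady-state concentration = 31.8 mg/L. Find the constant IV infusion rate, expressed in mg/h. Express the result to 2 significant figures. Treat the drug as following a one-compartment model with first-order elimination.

CL = k × Vd = 0.01780 × 241 = 4.290 L/h
At steady state, infusion rate R₀ = Css × CL = 31.8 × 4.290 = 136.4 mg/h

140 mg/h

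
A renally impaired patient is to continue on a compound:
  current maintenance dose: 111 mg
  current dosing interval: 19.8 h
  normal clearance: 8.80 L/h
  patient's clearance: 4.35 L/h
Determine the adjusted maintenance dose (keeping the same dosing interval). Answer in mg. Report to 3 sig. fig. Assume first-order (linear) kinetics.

To keep the same average steady-state level, dosing rate must scale with clearance.
CL ratio = 4.35 / 8.80 = 0.4943
New dose (same interval) = 111 × 0.4943 = 54.87 mg

54.9 mg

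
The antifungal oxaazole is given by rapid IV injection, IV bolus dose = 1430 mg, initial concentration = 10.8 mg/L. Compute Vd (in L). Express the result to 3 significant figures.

Vd = Dose / C₀ = 1430 / 10.8 = 132.4 L

132 L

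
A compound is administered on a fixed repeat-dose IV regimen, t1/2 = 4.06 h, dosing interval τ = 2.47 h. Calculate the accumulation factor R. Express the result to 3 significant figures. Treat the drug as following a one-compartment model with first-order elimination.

k = ln2 / t½ = 0.693147 / 4.06 = 0.1707 h⁻¹
e^(−kτ) = e^(−0.1707 × 2.47) = 0.6560
Accumulation ratio R = 1 / (1 − e^(−kτ)) = 1 / (1 − 0.6560) = 2.907

2.91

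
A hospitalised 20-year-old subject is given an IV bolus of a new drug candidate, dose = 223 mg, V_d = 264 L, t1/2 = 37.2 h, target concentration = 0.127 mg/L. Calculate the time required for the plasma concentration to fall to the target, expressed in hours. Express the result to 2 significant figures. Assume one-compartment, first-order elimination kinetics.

C₀ = Dose / Vd = 223.0 / 264 = 0.8447 mg/L
k = ln2 / t½ = 0.693147 / 37.2 = 0.01863 h⁻¹
t = ln(C₀ / C) / k = ln(0.8447 / 0.127) / 0.01863
  = ln(6.651) / 0.01863 = 1.895 / 0.01863 = 101.7 h

100 h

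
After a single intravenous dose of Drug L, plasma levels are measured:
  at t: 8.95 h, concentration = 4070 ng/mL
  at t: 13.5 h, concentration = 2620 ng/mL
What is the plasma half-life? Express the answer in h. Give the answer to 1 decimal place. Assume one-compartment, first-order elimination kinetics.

7.2 h

k = ln(C₁/C₂) / (t₂ − t₁) = ln(4070/2620) / (13.5 − 8.95)
  = 0.4405 / 4.550 = 0.09681 h⁻¹
t½ = ln2 / k = 0.693147 / 0.09681 = 7.160 h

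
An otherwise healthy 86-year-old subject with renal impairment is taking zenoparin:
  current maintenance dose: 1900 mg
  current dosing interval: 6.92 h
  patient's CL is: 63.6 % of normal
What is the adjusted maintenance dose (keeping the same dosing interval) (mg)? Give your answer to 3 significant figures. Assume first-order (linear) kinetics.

To keep the same average steady-state level, dosing rate must scale with clearance.
CL ratio = 63.6 / 100 = 0.6360
New dose (same interval) = 1900 × 0.6360 = 1208 mg

1210 mg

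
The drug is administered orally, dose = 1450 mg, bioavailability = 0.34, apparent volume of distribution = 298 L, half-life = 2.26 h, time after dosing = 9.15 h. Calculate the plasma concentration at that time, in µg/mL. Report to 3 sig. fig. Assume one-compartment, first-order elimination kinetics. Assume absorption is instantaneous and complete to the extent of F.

Amount reaching circulation = F × Dose = 0.34 × 1450 = 493.0 mg
C₀ = F·Dose / Vd = 493.0 / 298 = 1.654 mg/L
k = ln2 / t½ = 0.693147 / 2.26 = 0.3067 h⁻¹
C = C₀ · e^(−k·t) = 1.654 × e^(−0.3067 × 9.15)
  = 1.654 × 0.06043 = 0.09995 mg/L
(0.09995 mg/L = 0.09995 µg/mL)

0.100 µg/mL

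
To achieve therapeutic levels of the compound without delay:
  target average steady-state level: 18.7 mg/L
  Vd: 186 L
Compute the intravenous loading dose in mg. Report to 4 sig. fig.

3478 mg

LD = Css × Vd = 18.7 × 186 = 3478 mg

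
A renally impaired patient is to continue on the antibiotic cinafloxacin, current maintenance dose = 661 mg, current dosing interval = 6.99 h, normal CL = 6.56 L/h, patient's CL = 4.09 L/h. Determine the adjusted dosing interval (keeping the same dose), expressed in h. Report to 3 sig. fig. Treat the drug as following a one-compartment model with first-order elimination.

To keep the same average steady-state level, dosing rate must scale with clearance.
CL ratio = 4.09 / 6.56 = 0.6235
New interval (same dose) = 6.99 / 0.6235 = 11.21 h

11.2 h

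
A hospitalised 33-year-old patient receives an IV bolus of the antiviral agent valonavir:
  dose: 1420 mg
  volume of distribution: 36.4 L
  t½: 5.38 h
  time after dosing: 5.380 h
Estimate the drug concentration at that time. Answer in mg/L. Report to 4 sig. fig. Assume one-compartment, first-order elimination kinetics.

19.51 mg/L

C₀ = Dose / Vd = 1420 / 36.4 = 39.01 mg/L
k = ln2 / t½ = 0.693147 / 5.38 = 0.1288 h⁻¹
t / t½ = 5.380 / 5.38 = 1 half-lives
C = C₀ × (1/2)^1 = 39.01 × 0.5000 = 19.51 mg/L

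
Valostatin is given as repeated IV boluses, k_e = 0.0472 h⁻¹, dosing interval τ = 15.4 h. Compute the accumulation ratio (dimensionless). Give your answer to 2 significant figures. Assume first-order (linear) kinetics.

1.9

e^(−kτ) = e^(−0.04720 × 15.4) = 0.4834
Accumulation ratio R = 1 / (1 − e^(−kτ)) = 1 / (1 − 0.4834) = 1.936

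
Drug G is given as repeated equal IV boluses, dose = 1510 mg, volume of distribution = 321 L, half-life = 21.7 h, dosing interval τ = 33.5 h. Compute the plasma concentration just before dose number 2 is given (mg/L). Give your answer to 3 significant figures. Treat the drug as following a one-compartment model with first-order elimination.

1.61 mg/L

C₀ per dose = Dose / Vd = 1510 / 321 = 4.704 mg/L
k = ln2 / t½ = 0.693147 / 21.7 = 0.03194 h⁻¹
Fraction remaining after one interval: r = e^(−kτ) = e^(−0.03194 × 33.5) = 0.3430
Before dose 2, 1 dose has been given (aged 1τ).
C_trough = C₀ × r = 4.704 × 0.3430 = 1.613 mg/L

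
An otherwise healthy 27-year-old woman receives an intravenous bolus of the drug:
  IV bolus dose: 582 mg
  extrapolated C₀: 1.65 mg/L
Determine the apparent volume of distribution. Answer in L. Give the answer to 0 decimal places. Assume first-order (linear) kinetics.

353 L

Vd = Dose / C₀ = 582.0 / 1.65 = 352.7 L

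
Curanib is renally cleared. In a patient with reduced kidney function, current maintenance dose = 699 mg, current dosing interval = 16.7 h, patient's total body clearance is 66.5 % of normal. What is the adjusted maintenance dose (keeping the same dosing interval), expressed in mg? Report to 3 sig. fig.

To keep the same average steady-state level, dosing rate must scale with clearance.
CL ratio = 66.5 / 100 = 0.6650
New dose (same interval) = 699 × 0.6650 = 464.8 mg

465 mg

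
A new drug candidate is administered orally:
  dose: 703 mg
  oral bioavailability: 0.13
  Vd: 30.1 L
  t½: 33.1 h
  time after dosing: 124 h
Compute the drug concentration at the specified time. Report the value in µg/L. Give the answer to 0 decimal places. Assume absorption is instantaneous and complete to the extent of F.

226 µg/L

Amount reaching circulation = F × Dose = 0.13 × 703.0 = 91.39 mg
C₀ = F·Dose / Vd = 91.39 / 30.1 = 3.036 mg/L
k = ln2 / t½ = 0.693147 / 33.1 = 0.02094 h⁻¹
C = C₀ · e^(−k·t) = 3.036 × e^(−0.02094 × 124)
  = 3.036 × 0.07453 = 0.2263 mg/L
Convert: 0.2263 mg/L × 1000 = 226.3 µg/L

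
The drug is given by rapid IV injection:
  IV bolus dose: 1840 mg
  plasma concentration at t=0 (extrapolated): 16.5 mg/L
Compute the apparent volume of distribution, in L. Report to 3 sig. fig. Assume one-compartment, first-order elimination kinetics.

Vd = Dose / C₀ = 1840 / 16.5 = 111.5 L

112 L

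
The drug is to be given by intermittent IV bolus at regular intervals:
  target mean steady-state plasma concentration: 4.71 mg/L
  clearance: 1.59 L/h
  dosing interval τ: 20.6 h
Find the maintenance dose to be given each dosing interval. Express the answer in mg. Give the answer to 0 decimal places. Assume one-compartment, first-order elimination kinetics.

154 mg

At steady state, Dose/τ = Css × CL.
Dose = Css × CL × τ = 4.71 × 1.590 × 20.6 = 154.3 mg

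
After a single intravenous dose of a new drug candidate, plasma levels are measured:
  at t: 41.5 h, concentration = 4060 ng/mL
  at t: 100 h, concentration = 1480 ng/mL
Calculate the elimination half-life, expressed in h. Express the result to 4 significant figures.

k = ln(C₁/C₂) / (t₂ − t₁) = ln(4060/1480) / (100 − 41.5)
  = 1.009 / 58.50 = 0.01725 h⁻¹
t½ = ln2 / k = 0.693147 / 0.01725 = 40.18 h

40.18 h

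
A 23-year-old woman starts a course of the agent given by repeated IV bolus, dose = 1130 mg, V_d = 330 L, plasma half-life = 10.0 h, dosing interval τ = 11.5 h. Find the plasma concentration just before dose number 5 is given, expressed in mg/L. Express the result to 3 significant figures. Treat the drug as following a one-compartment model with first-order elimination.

C₀ per dose = Dose / Vd = 1130 / 330 = 3.424 mg/L
k = ln2 / t½ = 0.693147 / 10.0 = 0.06931 h⁻¹
Fraction remaining after one interval: r = e^(−kτ) = e^(−0.06931 × 11.5) = 0.4506
Before dose 5, 4 doses have been given (aged 1τ, 2τ, 3τ, 4τ).
C_trough = C₀ × (r + r² + … + r^4) = C₀ × r(1−r^4)/(1−r)
        = 3.424 × 0.4506 × (1 − 0.04123) / (1 − 0.4506) = 2.692 mg/L

2.69 mg/L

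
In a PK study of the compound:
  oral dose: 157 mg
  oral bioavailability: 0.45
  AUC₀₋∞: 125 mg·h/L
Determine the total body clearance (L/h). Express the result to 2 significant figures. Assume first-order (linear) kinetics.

0.57 L/h

CL = F·Dose / AUC = 0.45 × 157 / 125 = 0.5652 L/h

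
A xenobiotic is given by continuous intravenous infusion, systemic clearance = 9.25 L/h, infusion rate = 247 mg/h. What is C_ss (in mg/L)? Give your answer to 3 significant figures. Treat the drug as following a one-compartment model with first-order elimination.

At steady state Css = R₀ / CL = 247 / 9.250 = 26.70 mg/L

26.7 mg/L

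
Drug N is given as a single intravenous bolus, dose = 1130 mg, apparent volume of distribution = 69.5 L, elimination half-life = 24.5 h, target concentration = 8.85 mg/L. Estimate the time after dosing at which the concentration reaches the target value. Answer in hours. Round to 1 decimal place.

C₀ = Dose / Vd = 1130 / 69.5 = 16.26 mg/L
k = ln2 / t½ = 0.693147 / 24.5 = 0.02829 h⁻¹
t = ln(C₀ / C) / k = ln(16.26 / 8.85) / 0.02829
  = ln(1.837) / 0.02829 = 0.6081 / 0.02829 = 21.50 h

21.5 h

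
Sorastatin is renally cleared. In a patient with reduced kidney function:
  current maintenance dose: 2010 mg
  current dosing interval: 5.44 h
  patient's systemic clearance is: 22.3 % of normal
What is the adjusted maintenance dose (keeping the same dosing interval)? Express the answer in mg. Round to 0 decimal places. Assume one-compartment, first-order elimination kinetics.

448 mg

To keep the same average steady-state level, dosing rate must scale with clearance.
CL ratio = 22.3 / 100 = 0.2230
New dose (same interval) = 2010 × 0.2230 = 448.2 mg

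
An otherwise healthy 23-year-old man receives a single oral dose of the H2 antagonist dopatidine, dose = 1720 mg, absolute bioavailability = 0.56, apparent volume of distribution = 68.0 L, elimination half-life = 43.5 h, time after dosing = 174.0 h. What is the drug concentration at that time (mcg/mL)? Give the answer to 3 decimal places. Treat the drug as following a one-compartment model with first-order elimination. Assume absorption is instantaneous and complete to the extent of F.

0.885 mcg/mL

Amount reaching circulation = F × Dose = 0.56 × 1720 = 963.2 mg
C₀ = F·Dose / Vd = 963.2 / 68.0 = 14.16 mg/L
k = ln2 / t½ = 0.693147 / 43.5 = 0.01593 h⁻¹
t / t½ = 174.0 / 43.5 = 4 half-lives
C = C₀ × (1/2)^4 = 14.16 × 0.06250 = 0.8850 mg/L
(0.8850 mg/L = 0.8850 mcg/mL)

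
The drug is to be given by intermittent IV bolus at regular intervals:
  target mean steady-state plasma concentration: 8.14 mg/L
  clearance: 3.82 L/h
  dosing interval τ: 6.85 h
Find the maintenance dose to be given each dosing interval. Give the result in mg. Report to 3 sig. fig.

At steady state, Dose/τ = Css × CL.
Dose = Css × CL × τ = 8.14 × 3.820 × 6.85 = 213.0 mg

213 mg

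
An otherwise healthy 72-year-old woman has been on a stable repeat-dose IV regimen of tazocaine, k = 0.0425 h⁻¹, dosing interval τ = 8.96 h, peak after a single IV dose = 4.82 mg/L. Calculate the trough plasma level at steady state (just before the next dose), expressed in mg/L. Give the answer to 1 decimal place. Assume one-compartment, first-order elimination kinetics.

e^(−kτ) = e^(−0.04250 × 8.96) = 0.6833
Accumulation ratio R = 1 / (1 − e^(−kτ)) = 1 / (1 − 0.6833) = 3.158
Steady-state trough = C₀ × R × e^(−kτ) = 4.82 × 3.158 × 0.6833 = 10.40 mg/L

10.4 mg/L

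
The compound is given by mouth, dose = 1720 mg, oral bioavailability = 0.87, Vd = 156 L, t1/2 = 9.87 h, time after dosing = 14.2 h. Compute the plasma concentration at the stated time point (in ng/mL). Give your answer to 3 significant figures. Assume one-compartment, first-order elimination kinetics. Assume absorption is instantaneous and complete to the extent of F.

3540 ng/mL

Amount reaching circulation = F × Dose = 0.87 × 1720 = 1496 mg
C₀ = F·Dose / Vd = 1496 / 156 = 9.590 mg/L
k = ln2 / t½ = 0.693147 / 9.87 = 0.07023 h⁻¹
C = C₀ · e^(−k·t) = 9.590 × e^(−0.07023 × 14.2)
  = 9.590 × 0.3689 = 3.538 mg/L
Convert: 3.538 mg/L × 1000 = 3538 ng/mL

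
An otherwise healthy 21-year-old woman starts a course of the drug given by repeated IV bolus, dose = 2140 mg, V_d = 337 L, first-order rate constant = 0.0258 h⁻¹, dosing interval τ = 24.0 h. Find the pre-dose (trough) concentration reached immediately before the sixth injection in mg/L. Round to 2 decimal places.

7.07 mg/L

C₀ per dose = Dose / Vd = 2140 / 337 = 6.350 mg/L
Fraction remaining after one interval: r = e^(−kτ) = e^(−0.02580 × 24.0) = 0.5384
Before dose 6, 5 doses have been given (aged 1τ, 2τ, 3τ, 4τ, 5τ).
C_trough = C₀ × (r + r² + … + r^5) = C₀ × r(1−r^5)/(1−r)
        = 6.350 × 0.5384 × (1 − 0.04524) / (1 − 0.5384) = 7.071 mg/L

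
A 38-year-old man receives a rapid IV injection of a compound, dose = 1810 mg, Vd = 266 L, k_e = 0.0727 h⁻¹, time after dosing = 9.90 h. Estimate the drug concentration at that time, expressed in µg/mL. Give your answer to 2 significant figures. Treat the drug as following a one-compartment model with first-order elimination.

C₀ = Dose / Vd = 1810 / 266 = 6.805 mg/L
C = C₀ · e^(−k·t) = 6.805 × e^(−0.07270 × 9.90)
  = 6.805 × 0.4869 = 3.313 mg/L
(3.313 mg/L = 3.313 µg/mL)

3.3 µg/mL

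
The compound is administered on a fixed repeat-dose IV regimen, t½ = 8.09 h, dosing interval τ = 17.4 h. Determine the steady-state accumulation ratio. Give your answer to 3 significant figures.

k = ln2 / t½ = 0.693147 / 8.09 = 0.08568 h⁻¹
e^(−kτ) = e^(−0.08568 × 17.4) = 0.2252
Accumulation ratio R = 1 / (1 − e^(−kτ)) = 1 / (1 − 0.2252) = 1.291

1.29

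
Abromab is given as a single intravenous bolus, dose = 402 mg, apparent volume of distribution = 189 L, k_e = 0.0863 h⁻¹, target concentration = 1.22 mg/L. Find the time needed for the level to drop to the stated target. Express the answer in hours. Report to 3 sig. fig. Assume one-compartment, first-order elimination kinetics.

6.44 h

C₀ = Dose / Vd = 402.0 / 189 = 2.127 mg/L
t = ln(C₀ / C) / k = ln(2.127 / 1.22) / 0.08630
  = ln(1.743) / 0.08630 = 0.5556 / 0.08630 = 6.438 h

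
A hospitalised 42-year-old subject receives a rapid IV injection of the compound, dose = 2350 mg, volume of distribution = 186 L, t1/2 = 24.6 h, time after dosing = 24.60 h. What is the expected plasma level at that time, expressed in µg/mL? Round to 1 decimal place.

6.3 µg/mL

C₀ = Dose / Vd = 2350 / 186 = 12.63 mg/L
k = ln2 / t½ = 0.693147 / 24.6 = 0.02818 h⁻¹
t / t½ = 24.60 / 24.6 = 1 half-lives
C = C₀ × (1/2)^1 = 12.63 × 0.5000 = 6.315 mg/L
(6.315 mg/L = 6.315 µg/mL)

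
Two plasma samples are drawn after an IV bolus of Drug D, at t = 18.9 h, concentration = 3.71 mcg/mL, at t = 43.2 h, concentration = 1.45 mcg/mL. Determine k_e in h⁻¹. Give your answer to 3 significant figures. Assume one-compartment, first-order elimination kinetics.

k = ln(C₁/C₂) / (t₂ − t₁) = ln(3.71/1.45) / (43.2 − 18.9)
  = 0.9395 / 24.30 = 0.03866 h⁻¹

0.0387 h⁻¹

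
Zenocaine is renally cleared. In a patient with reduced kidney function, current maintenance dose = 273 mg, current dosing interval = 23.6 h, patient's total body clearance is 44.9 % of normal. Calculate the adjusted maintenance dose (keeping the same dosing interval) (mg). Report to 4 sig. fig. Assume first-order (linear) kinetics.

To keep the same average steady-state level, dosing rate must scale with clearance.
CL ratio = 44.9 / 100 = 0.4490
New dose (same interval) = 273 × 0.4490 = 122.6 mg

122.6 mg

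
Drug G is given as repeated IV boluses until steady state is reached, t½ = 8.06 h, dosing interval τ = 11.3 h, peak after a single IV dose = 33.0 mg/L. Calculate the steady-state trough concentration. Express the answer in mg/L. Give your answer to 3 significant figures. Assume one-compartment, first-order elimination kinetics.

k = ln2 / t½ = 0.693147 / 8.06 = 0.08600 h⁻¹
e^(−kτ) = e^(−0.08600 × 11.3) = 0.3784
Accumulation ratio R = 1 / (1 − e^(−kτ)) = 1 / (1 − 0.3784) = 1.609
Steady-state trough = C₀ × R × e^(−kτ) = 33.0 × 1.609 × 0.3784 = 20.09 mg/L

20.1 mg/L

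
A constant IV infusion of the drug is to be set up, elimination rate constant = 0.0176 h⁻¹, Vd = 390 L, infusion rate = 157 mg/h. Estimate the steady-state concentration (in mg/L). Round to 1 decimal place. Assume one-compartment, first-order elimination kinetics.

22.9 mg/L

CL = k × Vd = 0.01760 × 390 = 6.864 L/h
At steady state Css = R₀ / CL = 157 / 6.864 = 22.87 mg/L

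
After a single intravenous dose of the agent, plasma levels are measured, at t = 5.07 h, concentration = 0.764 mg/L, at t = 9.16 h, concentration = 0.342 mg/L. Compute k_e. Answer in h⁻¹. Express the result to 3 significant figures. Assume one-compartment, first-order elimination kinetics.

0.197 h⁻¹

k = ln(C₁/C₂) / (t₂ − t₁) = ln(0.764/0.342) / (9.16 − 5.07)
  = 0.8038 / 4.090 = 0.1965 h⁻¹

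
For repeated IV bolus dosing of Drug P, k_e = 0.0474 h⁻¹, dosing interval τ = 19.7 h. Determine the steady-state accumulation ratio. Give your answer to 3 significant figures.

1.65

e^(−kτ) = e^(−0.04740 × 19.7) = 0.3931
Accumulation ratio R = 1 / (1 − e^(−kτ)) = 1 / (1 − 0.3931) = 1.648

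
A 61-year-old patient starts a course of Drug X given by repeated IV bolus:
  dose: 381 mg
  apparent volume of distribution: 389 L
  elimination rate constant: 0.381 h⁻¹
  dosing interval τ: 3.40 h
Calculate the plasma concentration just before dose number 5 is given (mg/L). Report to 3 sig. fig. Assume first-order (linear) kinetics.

C₀ per dose = Dose / Vd = 381 / 389 = 0.9794 mg/L
Fraction remaining after one interval: r = e^(−kτ) = e^(−0.3810 × 3.40) = 0.2738
Before dose 5, 4 doses have been given (aged 1τ, 2τ, 3τ, 4τ).
C_trough = C₀ × (r + r² + … + r^4) = C₀ × r(1−r^4)/(1−r)
        = 0.9794 × 0.2738 × (1 − 0.005620) / (1 − 0.2738) = 0.3672 mg/L

0.367 mg/L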